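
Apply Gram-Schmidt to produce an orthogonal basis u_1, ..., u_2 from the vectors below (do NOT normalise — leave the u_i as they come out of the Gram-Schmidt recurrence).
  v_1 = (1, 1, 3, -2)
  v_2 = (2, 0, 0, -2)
Orthogonal basis:
  u_1 = (1, 1, 3, -2)
  u_2 = (8/5, -2/5, -6/5, -6/5)

Apply the Gram-Schmidt recurrence
  u_1 = v_1
  u_i = v_i − Σ_{j<i} ((v_i · u_j) / (u_j · u_j)) · u_j.

Step by step this gives:
  u_1 = (1, 1, 3, -2)
  u_2 = (8/5, -2/5, -6/5, -6/5)

Orthogonality check:
  u_2 · u_1 = 0 (should be 0)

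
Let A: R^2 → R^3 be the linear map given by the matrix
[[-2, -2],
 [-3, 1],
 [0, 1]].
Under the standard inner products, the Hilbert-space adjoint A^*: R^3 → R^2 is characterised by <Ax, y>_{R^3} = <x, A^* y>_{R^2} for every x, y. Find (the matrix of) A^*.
A^* = A^T =
[[-2, -3, 0],
 [-2, 1, 1]]

For real matrices with standard dot products, the defining identity <Ax, y> = <x, A^* y> gives (Ax)^T y = x^T (A^*) y, i.e. x^T A^T y = x^T (A^*) y. Since this holds for all x, y, we must have A^* = A^T. Therefore
A^* =
[[-2, -3, 0],
 [-2, 1, 1]].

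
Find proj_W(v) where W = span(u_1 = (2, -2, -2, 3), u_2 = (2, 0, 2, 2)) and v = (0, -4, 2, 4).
proj_W(v) = (23/9, -10/9, 1/3, 28/9)

Set up U = [u_1 | ... | u_2] ∈ R^(4×2). The projector onto W = col(U) is P = U (U^T U)^(-1) U^T.
Compute U^T U =
  [21, 6]
  [6, 12],
and U^T v = (16, 12).
Solve U^T U · c = U^T v for the coefficients: c = (5/9, 13/18). The projection is proj_W(v) = U c.
Check: (v - proj_W(v)) · u_1 = 0  (should be 0).
Check: (v - proj_W(v)) · u_2 = 0  (should be 0).
Result: proj_W(v) = (23/9, -10/9, 1/3, 28/9).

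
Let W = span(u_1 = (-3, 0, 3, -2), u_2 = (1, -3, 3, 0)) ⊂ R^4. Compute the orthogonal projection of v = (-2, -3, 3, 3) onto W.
proj_W(v) = (73/382, -447/191, 1119/382, -75/191)

Set up U = [u_1 | ... | u_2] ∈ R^(4×2). The projector onto W = col(U) is P = U (U^T U)^(-1) U^T.
Compute U^T U =
  [22, 6]
  [6, 19],
and U^T v = (9, 16).
Solve U^T U · c = U^T v for the coefficients: c = (75/382, 149/191). The projection is proj_W(v) = U c.
Check: (v - proj_W(v)) · u_1 = 0  (should be 0).
Check: (v - proj_W(v)) · u_2 = 0  (should be 0).
Result: proj_W(v) = (73/382, -447/191, 1119/382, -75/191).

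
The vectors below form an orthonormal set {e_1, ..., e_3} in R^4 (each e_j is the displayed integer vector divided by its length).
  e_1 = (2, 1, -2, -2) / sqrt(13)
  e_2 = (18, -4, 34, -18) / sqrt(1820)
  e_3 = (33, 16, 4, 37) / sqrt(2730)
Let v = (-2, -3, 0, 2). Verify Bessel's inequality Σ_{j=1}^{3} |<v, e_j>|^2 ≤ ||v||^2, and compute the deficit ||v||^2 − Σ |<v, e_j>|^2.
Σ |<v, e_j>|^2 = 463/39; ||v||^2 = 17; deficit = 200/39

Write each e_j = u_j / sqrt(<u_j, u_j>) where u_j is the displayed integer vector. Then <v, e_j> = <v, u_j> / sqrt(<u_j, u_j>), so |<v, e_j>|^2 = <v, u_j>^2 / <u_j, u_j>.
Coefficients: <v, e_1> = -11/sqrt(13), <v, e_2> = -60/sqrt(1820), <v, e_3> = -40/sqrt(2730).
Square and sum: Σ |<v, e_j>|^2 = 463/39.
Compute ||v||^2 = v·v = 17.
Deficit = 17 − 463/39 = 200/39 ≥ 0, confirming Bessel's inequality. (The deficit equals ||v − Σ <v,e_j> e_j||^2, the squared distance from v to span{e_j}.)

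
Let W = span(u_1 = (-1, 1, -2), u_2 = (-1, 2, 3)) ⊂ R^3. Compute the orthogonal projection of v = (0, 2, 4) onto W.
proj_W(v) = (-14/25, 8/5, 102/25)

Set up U = [u_1 | ... | u_2] ∈ R^(3×2). The projector onto W = col(U) is P = U (U^T U)^(-1) U^T.
Compute U^T U =
  [6, -3]
  [-3, 14],
and U^T v = (-6, 16).
Solve U^T U · c = U^T v for the coefficients: c = (-12/25, 26/25). The projection is proj_W(v) = U c.
Check: (v - proj_W(v)) · u_1 = 0  (should be 0).
Check: (v - proj_W(v)) · u_2 = 0  (should be 0).
Result: proj_W(v) = (-14/25, 8/5, 102/25).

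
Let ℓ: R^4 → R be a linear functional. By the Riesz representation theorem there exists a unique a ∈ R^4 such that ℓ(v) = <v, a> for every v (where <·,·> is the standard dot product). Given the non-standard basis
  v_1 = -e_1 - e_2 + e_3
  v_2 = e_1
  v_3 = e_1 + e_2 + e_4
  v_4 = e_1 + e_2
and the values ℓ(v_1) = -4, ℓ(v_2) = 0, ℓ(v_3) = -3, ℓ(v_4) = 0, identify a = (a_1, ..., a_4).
a = (0, 0, -4, -3)

Write a = (a_1, ..., a_4) in the standard basis. For each basis vector v_i, ℓ(v_i) = <v_i, a> is a linear equation in the a_j's. Collect the n equations into a matrix system V a = ℓ, where row i of V is v_i (expressed in the standard basis). Since V is invertible (lower-triangular with 1s on the diagonal, up to permutation), solve by back-substitution:
  V =
[[-1, -1, 1, 0],
 [1, 0, 0, 0],
 [1, 1, 0, 1],
 [1, 1, 0, 0]]
  V a = (-4, 0, -3, 0)
Solving gives a = (0, 0, -4, -3).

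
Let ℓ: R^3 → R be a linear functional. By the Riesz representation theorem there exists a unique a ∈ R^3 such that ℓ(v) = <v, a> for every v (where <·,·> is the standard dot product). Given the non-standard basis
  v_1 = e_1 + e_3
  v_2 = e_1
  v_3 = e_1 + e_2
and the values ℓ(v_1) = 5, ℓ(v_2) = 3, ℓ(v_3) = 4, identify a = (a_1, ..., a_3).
a = (3, 1, 2)

Write a = (a_1, ..., a_3) in the standard basis. For each basis vector v_i, ℓ(v_i) = <v_i, a> is a linear equation in the a_j's. Collect the n equations into a matrix system V a = ℓ, where row i of V is v_i (expressed in the standard basis). Since V is invertible (lower-triangular with 1s on the diagonal, up to permutation), solve by back-substitution:
  V =
[[1, 0, 1],
 [1, 0, 0],
 [1, 1, 0]]
  V a = (5, 3, 4)
Solving gives a = (3, 1, 2).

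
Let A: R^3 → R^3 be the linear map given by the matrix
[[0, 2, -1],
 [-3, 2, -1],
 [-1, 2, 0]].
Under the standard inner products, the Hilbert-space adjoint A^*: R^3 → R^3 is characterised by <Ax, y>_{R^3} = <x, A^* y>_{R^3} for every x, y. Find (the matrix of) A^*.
A^* = A^T =
[[0, -3, -1],
 [2, 2, 2],
 [-1, -1, 0]]

For real matrices with standard dot products, the defining identity <Ax, y> = <x, A^* y> gives (Ax)^T y = x^T (A^*) y, i.e. x^T A^T y = x^T (A^*) y. Since this holds for all x, y, we must have A^* = A^T. Therefore
A^* =
[[0, -3, -1],
 [2, 2, 2],
 [-1, -1, 0]].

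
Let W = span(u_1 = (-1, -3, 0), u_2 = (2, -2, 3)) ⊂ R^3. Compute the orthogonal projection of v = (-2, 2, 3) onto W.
proj_W(v) = (62/77, 82/77, 39/77)

Set up U = [u_1 | ... | u_2] ∈ R^(3×2). The projector onto W = col(U) is P = U (U^T U)^(-1) U^T.
Compute U^T U =
  [10, 4]
  [4, 17],
and U^T v = (-4, 1).
Solve U^T U · c = U^T v for the coefficients: c = (-36/77, 13/77). The projection is proj_W(v) = U c.
Check: (v - proj_W(v)) · u_1 = 0  (should be 0).
Check: (v - proj_W(v)) · u_2 = 0  (should be 0).
Result: proj_W(v) = (62/77, 82/77, 39/77).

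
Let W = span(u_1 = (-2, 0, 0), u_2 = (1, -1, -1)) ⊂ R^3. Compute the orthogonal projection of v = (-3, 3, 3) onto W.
proj_W(v) = (-3, 3, 3)

Set up U = [u_1 | ... | u_2] ∈ R^(3×2). The projector onto W = col(U) is P = U (U^T U)^(-1) U^T.
Compute U^T U =
  [4, -2]
  [-2, 3],
and U^T v = (6, -9).
Solve U^T U · c = U^T v for the coefficients: c = (0, -3). The projection is proj_W(v) = U c.
Check: (v - proj_W(v)) · u_1 = 0  (should be 0).
Check: (v - proj_W(v)) · u_2 = 0  (should be 0).
Result: proj_W(v) = (-3, 3, 3).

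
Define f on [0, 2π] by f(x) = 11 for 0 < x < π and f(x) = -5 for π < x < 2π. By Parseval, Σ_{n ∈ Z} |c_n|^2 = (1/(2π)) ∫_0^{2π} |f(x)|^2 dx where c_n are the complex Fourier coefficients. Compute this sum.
Σ |c_n|^2 = 73

Parseval equates the L^2 energy of f (normalised by 1/(2π)) with the ℓ^2 sum of its Fourier coefficients: (1/(2π)) ∫_0^{2π} |f|^2 = Σ |c_n|^2.
Compute the left side: (1/(2π)) [∫_0^π 11^2 dx + ∫_π^{2π} (-5)^2 dx] = (1/(2π)) · (121π + 25π) = (121 + 25)/2 = 73.
So Σ_{n ∈ Z} |c_n|^2 = 73.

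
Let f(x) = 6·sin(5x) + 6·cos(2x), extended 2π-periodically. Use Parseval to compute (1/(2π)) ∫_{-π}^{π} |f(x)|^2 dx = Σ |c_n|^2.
Σ |c_n|^2 = 36

Expand |f|^2 and use orthogonality of {sin(nx), cos(mx)} on [-π, π]:
  ∫_{-π}^{π} sin(nx)^2 dx = π, ∫ cos(mx)^2 dx = π, and cross terms integrate to 0.
So ∫_{-π}^{π} f(x)^2 dx = 6^2 · π + 6^2 · π = (36 + 36)π.
Divide by 2π: (36 + 36)/2 = 36.
By Parseval, this equals Σ |c_n|^2.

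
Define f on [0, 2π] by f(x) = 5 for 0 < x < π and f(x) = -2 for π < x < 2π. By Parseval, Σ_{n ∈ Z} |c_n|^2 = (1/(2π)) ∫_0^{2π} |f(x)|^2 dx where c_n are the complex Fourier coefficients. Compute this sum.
Σ |c_n|^2 = 29/2

Parseval equates the L^2 energy of f (normalised by 1/(2π)) with the ℓ^2 sum of its Fourier coefficients: (1/(2π)) ∫_0^{2π} |f|^2 = Σ |c_n|^2.
Compute the left side: (1/(2π)) [∫_0^π 5^2 dx + ∫_π^{2π} (-2)^2 dx] = (1/(2π)) · (25π + 4π) = (25 + 4)/2 = 29/2.
So Σ_{n ∈ Z} |c_n|^2 = 29/2.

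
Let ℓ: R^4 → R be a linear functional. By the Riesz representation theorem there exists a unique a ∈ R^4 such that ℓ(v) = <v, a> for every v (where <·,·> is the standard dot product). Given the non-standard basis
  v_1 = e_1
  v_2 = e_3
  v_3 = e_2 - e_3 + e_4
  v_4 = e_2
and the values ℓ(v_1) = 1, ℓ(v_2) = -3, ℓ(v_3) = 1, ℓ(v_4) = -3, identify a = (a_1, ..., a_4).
a = (1, -3, -3, 1)

Write a = (a_1, ..., a_4) in the standard basis. For each basis vector v_i, ℓ(v_i) = <v_i, a> is a linear equation in the a_j's. Collect the n equations into a matrix system V a = ℓ, where row i of V is v_i (expressed in the standard basis). Since V is invertible (lower-triangular with 1s on the diagonal, up to permutation), solve by back-substitution:
  V =
[[1, 0, 0, 0],
 [0, 0, 1, 0],
 [0, 1, -1, 1],
 [0, 1, 0, 0]]
  V a = (1, -3, 1, -3)
Solving gives a = (1, -3, -3, 1).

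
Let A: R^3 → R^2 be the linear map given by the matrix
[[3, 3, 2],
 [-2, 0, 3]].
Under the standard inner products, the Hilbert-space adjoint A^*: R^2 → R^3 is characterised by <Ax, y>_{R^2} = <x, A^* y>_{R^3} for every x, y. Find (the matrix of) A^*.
A^* = A^T =
[[3, -2],
 [3, 0],
 [2, 3]]

For real matrices with standard dot products, the defining identity <Ax, y> = <x, A^* y> gives (Ax)^T y = x^T (A^*) y, i.e. x^T A^T y = x^T (A^*) y. Since this holds for all x, y, we must have A^* = A^T. Therefore
A^* =
[[3, -2],
 [3, 0],
 [2, 3]].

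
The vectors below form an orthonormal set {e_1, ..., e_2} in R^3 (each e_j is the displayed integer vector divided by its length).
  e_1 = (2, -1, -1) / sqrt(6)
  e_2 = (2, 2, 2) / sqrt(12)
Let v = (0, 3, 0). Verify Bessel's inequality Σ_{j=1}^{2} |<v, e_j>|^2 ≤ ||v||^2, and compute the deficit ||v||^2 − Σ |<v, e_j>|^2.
Σ |<v, e_j>|^2 = 9/2; ||v||^2 = 9; deficit = 9/2

Write each e_j = u_j / sqrt(<u_j, u_j>) where u_j is the displayed integer vector. Then <v, e_j> = <v, u_j> / sqrt(<u_j, u_j>), so |<v, e_j>|^2 = <v, u_j>^2 / <u_j, u_j>.
Coefficients: <v, e_1> = -3/sqrt(6), <v, e_2> = 6/sqrt(12).
Square and sum: Σ |<v, e_j>|^2 = 9/2.
Compute ||v||^2 = v·v = 9.
Deficit = 9 − 9/2 = 9/2 ≥ 0, confirming Bessel's inequality. (The deficit equals ||v − Σ <v,e_j> e_j||^2, the squared distance from v to span{e_j}.)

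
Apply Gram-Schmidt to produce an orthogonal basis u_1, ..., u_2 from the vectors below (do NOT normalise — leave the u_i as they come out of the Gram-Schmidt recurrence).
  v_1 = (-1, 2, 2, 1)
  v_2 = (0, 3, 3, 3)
Orthogonal basis:
  u_1 = (-1, 2, 2, 1)
  u_2 = (3/2, 0, 0, 3/2)

Apply the Gram-Schmidt recurrence
  u_1 = v_1
  u_i = v_i − Σ_{j<i} ((v_i · u_j) / (u_j · u_j)) · u_j.

Step by step this gives:
  u_1 = (-1, 2, 2, 1)
  u_2 = (3/2, 0, 0, 3/2)

Orthogonality check:
  u_2 · u_1 = 0 (should be 0)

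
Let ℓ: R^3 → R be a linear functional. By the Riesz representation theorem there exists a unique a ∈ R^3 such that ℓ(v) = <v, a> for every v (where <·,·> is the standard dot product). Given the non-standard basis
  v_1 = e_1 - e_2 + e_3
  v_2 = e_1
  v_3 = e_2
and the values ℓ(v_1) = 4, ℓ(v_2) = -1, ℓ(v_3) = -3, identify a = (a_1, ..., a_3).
a = (-1, -3, 2)

Write a = (a_1, ..., a_3) in the standard basis. For each basis vector v_i, ℓ(v_i) = <v_i, a> is a linear equation in the a_j's. Collect the n equations into a matrix system V a = ℓ, where row i of V is v_i (expressed in the standard basis). Since V is invertible (lower-triangular with 1s on the diagonal, up to permutation), solve by back-substitution:
  V =
[[1, -1, 1],
 [1, 0, 0],
 [0, 1, 0]]
  V a = (4, -1, -3)
Solving gives a = (-1, -3, 2).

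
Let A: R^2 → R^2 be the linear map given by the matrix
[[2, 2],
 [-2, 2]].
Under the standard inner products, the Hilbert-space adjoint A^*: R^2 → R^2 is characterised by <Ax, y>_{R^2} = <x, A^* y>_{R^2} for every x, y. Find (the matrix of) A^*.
A^* = A^T =
[[2, -2],
 [2, 2]]

For real matrices with standard dot products, the defining identity <Ax, y> = <x, A^* y> gives (Ax)^T y = x^T (A^*) y, i.e. x^T A^T y = x^T (A^*) y. Since this holds for all x, y, we must have A^* = A^T. Therefore
A^* =
[[2, -2],
 [2, 2]].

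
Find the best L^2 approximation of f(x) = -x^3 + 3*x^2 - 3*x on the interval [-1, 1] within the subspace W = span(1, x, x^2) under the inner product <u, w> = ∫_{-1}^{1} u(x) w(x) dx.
g(x) = 3*x^2 - 18*x/5

The best approximation g ∈ W is the orthogonal projection of f onto W. Writing g = a_0 + a_1 x + a_2 x^2, the coefficients solve the normal equations G · a = b where
  G_{ij} = <φ_i, φ_j> and b_i = <f, φ_i>, with φ_0 = 1, φ_1 = x, φ_2 = x^2.
G =
  [2, 0, 2/3]
  [0, 2/3, 0]
  [2/3, 0, 2/5],
b = (2, -12/5, 6/5).
Solving gives a_0 = 0, a_1 = -18/5, a_2 = 3, so
  g(x) = 3*x^2 - 18*x/5.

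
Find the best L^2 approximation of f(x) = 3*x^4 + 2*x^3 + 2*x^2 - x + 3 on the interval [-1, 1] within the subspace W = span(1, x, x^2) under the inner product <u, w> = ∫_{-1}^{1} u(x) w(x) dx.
g(x) = 32*x^2/7 + x/5 + 96/35

The best approximation g ∈ W is the orthogonal projection of f onto W. Writing g = a_0 + a_1 x + a_2 x^2, the coefficients solve the normal equations G · a = b where
  G_{ij} = <φ_i, φ_j> and b_i = <f, φ_i>, with φ_0 = 1, φ_1 = x, φ_2 = x^2.
G =
  [2, 0, 2/3]
  [0, 2/3, 0]
  [2/3, 0, 2/5],
b = (128/15, 2/15, 128/35).
Solving gives a_0 = 96/35, a_1 = 1/5, a_2 = 32/7, so
  g(x) = 32*x^2/7 + x/5 + 96/35.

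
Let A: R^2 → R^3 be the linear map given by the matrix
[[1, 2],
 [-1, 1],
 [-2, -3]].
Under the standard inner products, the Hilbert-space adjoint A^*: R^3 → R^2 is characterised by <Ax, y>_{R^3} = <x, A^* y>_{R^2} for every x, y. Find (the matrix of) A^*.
A^* = A^T =
[[1, -1, -2],
 [2, 1, -3]]

For real matrices with standard dot products, the defining identity <Ax, y> = <x, A^* y> gives (Ax)^T y = x^T (A^*) y, i.e. x^T A^T y = x^T (A^*) y. Since this holds for all x, y, we must have A^* = A^T. Therefore
A^* =
[[1, -1, -2],
 [2, 1, -3]].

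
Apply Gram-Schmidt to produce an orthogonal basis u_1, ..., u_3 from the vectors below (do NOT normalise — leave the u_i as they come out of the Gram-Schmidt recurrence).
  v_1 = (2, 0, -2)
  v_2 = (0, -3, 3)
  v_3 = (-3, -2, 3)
Orthogonal basis:
  u_1 = (2, 0, -2)
  u_2 = (3/2, -3, 3/2)
  u_3 = (-2/3, -2/3, -2/3)

Apply the Gram-Schmidt recurrence
  u_1 = v_1
  u_i = v_i − Σ_{j<i} ((v_i · u_j) / (u_j · u_j)) · u_j.

Step by step this gives:
  u_1 = (2, 0, -2)
  u_2 = (3/2, -3, 3/2)
  u_3 = (-2/3, -2/3, -2/3)

Orthogonality check:
  u_2 · u_1 = 0 (should be 0)
  u_3 · u_1 = 0 (should be 0)
  u_3 · u_2 = 0 (should be 0)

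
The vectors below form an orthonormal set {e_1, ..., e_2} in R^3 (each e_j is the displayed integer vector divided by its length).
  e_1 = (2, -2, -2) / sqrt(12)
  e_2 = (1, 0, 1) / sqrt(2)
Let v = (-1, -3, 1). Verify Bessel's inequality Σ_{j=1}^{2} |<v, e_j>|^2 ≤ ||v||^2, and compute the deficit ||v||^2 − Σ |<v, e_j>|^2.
Σ |<v, e_j>|^2 = 1/3; ||v||^2 = 11; deficit = 32/3

Write each e_j = u_j / sqrt(<u_j, u_j>) where u_j is the displayed integer vector. Then <v, e_j> = <v, u_j> / sqrt(<u_j, u_j>), so |<v, e_j>|^2 = <v, u_j>^2 / <u_j, u_j>.
Coefficients: <v, e_1> = 2/sqrt(12), <v, e_2> = 0/sqrt(2).
Square and sum: Σ |<v, e_j>|^2 = 1/3.
Compute ||v||^2 = v·v = 11.
Deficit = 11 − 1/3 = 32/3 ≥ 0, confirming Bessel's inequality. (The deficit equals ||v − Σ <v,e_j> e_j||^2, the squared distance from v to span{e_j}.)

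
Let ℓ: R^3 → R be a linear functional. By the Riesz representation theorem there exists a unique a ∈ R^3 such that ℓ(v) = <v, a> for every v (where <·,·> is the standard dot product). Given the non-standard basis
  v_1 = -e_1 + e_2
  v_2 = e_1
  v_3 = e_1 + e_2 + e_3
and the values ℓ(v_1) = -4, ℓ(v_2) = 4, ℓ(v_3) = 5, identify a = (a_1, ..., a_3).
a = (4, 0, 1)

Write a = (a_1, ..., a_3) in the standard basis. For each basis vector v_i, ℓ(v_i) = <v_i, a> is a linear equation in the a_j's. Collect the n equations into a matrix system V a = ℓ, where row i of V is v_i (expressed in the standard basis). Since V is invertible (lower-triangular with 1s on the diagonal, up to permutation), solve by back-substitution:
  V =
[[-1, 1, 0],
 [1, 0, 0],
 [1, 1, 1]]
  V a = (-4, 4, 5)
Solving gives a = (4, 0, 1).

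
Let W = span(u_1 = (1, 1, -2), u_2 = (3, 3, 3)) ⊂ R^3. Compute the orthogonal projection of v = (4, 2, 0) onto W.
proj_W(v) = (3, 3, 0)

Set up U = [u_1 | ... | u_2] ∈ R^(3×2). The projector onto W = col(U) is P = U (U^T U)^(-1) U^T.
Compute U^T U =
  [6, 0]
  [0, 27],
and U^T v = (6, 18).
Solve U^T U · c = U^T v for the coefficients: c = (1, 2/3). The projection is proj_W(v) = U c.
Check: (v - proj_W(v)) · u_1 = 0  (should be 0).
Check: (v - proj_W(v)) · u_2 = 0  (should be 0).
Result: proj_W(v) = (3, 3, 0).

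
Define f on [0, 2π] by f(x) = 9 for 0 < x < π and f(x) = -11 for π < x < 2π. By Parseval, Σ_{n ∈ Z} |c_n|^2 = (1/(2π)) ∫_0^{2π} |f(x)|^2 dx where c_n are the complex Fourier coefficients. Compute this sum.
Σ |c_n|^2 = 101

Parseval equates the L^2 energy of f (normalised by 1/(2π)) with the ℓ^2 sum of its Fourier coefficients: (1/(2π)) ∫_0^{2π} |f|^2 = Σ |c_n|^2.
Compute the left side: (1/(2π)) [∫_0^π 9^2 dx + ∫_π^{2π} (-11)^2 dx] = (1/(2π)) · (81π + 121π) = (81 + 121)/2 = 101.
So Σ_{n ∈ Z} |c_n|^2 = 101.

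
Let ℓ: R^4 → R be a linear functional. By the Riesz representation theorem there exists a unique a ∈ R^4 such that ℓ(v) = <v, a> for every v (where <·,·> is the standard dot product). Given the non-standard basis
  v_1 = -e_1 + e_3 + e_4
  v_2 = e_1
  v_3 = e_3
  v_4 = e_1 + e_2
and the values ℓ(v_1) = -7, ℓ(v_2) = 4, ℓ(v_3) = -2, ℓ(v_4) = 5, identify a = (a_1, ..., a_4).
a = (4, 1, -2, -1)

Write a = (a_1, ..., a_4) in the standard basis. For each basis vector v_i, ℓ(v_i) = <v_i, a> is a linear equation in the a_j's. Collect the n equations into a matrix system V a = ℓ, where row i of V is v_i (expressed in the standard basis). Since V is invertible (lower-triangular with 1s on the diagonal, up to permutation), solve by back-substitution:
  V =
[[-1, 0, 1, 1],
 [1, 0, 0, 0],
 [0, 0, 1, 0],
 [1, 1, 0, 0]]
  V a = (-7, 4, -2, 5)
Solving gives a = (4, 1, -2, -1).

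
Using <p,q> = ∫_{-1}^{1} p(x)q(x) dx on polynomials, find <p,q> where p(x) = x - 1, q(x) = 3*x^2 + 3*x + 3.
<p,q> = -6

Expand the product: p(x)·q(x) = 3*x^3 - 3.
∫_{-1}^{1} of each monomial x^k gives [2/(k+1) if k even, 0 if k odd]. Integrating term-by-term (or equivalently evaluating the antiderivative F(x) = 3*x^4/4 - 3*x at the endpoints):
  F(1) − F(−1) = -9/4 − (15/4) = -6.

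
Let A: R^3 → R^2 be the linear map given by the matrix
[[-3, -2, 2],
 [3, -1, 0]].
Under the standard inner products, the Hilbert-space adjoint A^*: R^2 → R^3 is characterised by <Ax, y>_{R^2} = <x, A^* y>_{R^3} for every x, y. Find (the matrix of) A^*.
A^* = A^T =
[[-3, 3],
 [-2, -1],
 [2, 0]]

For real matrices with standard dot products, the defining identity <Ax, y> = <x, A^* y> gives (Ax)^T y = x^T (A^*) y, i.e. x^T A^T y = x^T (A^*) y. Since this holds for all x, y, we must have A^* = A^T. Therefore
A^* =
[[-3, 3],
 [-2, -1],
 [2, 0]].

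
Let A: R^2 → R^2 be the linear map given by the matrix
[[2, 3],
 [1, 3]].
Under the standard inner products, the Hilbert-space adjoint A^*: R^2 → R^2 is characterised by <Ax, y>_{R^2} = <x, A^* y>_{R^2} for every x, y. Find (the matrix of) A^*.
A^* = A^T =
[[2, 1],
 [3, 3]]

For real matrices with standard dot products, the defining identity <Ax, y> = <x, A^* y> gives (Ax)^T y = x^T (A^*) y, i.e. x^T A^T y = x^T (A^*) y. Since this holds for all x, y, we must have A^* = A^T. Therefore
A^* =
[[2, 1],
 [3, 3]].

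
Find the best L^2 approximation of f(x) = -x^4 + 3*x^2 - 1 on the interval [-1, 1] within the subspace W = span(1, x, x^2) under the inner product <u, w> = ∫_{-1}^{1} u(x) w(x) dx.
g(x) = 15*x^2/7 - 32/35

The best approximation g ∈ W is the orthogonal projection of f onto W. Writing g = a_0 + a_1 x + a_2 x^2, the coefficients solve the normal equations G · a = b where
  G_{ij} = <φ_i, φ_j> and b_i = <f, φ_i>, with φ_0 = 1, φ_1 = x, φ_2 = x^2.
G =
  [2, 0, 2/3]
  [0, 2/3, 0]
  [2/3, 0, 2/5],
b = (-2/5, 0, 26/105).
Solving gives a_0 = -32/35, a_1 = 0, a_2 = 15/7, so
  g(x) = 15*x^2/7 - 32/35.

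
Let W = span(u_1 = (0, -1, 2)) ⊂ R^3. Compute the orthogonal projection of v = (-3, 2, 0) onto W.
proj_W(v) = (0, 2/5, -4/5)

Set up U = [u_1 | ... | u_1] ∈ R^(3×1). The projector onto W = col(U) is P = U (U^T U)^(-1) U^T.
Compute U^T U =
  [5],
and U^T v = (-2).
Solve U^T U · c = U^T v for the coefficients: c = (-2/5). The projection is proj_W(v) = U c.
Check: (v - proj_W(v)) · u_1 = 0  (should be 0).
Result: proj_W(v) = (0, 2/5, -4/5).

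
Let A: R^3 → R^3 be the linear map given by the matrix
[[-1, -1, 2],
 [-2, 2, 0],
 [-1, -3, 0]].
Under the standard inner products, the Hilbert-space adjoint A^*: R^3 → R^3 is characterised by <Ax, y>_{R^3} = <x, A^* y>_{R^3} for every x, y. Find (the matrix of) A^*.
A^* = A^T =
[[-1, -2, -1],
 [-1, 2, -3],
 [2, 0, 0]]

For real matrices with standard dot products, the defining identity <Ax, y> = <x, A^* y> gives (Ax)^T y = x^T (A^*) y, i.e. x^T A^T y = x^T (A^*) y. Since this holds for all x, y, we must have A^* = A^T. Therefore
A^* =
[[-1, -2, -1],
 [-1, 2, -3],
 [2, 0, 0]].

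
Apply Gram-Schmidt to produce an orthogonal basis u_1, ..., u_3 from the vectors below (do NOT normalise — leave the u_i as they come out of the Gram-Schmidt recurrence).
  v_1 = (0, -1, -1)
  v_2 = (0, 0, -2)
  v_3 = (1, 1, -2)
Orthogonal basis:
  u_1 = (0, -1, -1)
  u_2 = (0, 1, -1)
  u_3 = (1, 0, 0)

Apply the Gram-Schmidt recurrence
  u_1 = v_1
  u_i = v_i − Σ_{j<i} ((v_i · u_j) / (u_j · u_j)) · u_j.

Step by step this gives:
  u_1 = (0, -1, -1)
  u_2 = (0, 1, -1)
  u_3 = (1, 0, 0)

Orthogonality check:
  u_2 · u_1 = 0 (should be 0)
  u_3 · u_1 = 0 (should be 0)
  u_3 · u_2 = 0 (should be 0)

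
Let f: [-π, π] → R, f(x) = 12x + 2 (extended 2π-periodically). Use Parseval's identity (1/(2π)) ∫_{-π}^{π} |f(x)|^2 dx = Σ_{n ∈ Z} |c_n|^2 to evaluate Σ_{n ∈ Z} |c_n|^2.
Σ |c_n|^2 = 48π^2 + 4

Expand and integrate term by term over [-π, π]:
  ∫ (12x)^2 dx = 144·(2π^3/3); ∫ 2·12·(2)·x dx = 0 (odd integrand); ∫ 2^2 dx = 4·2π.
So (1/(2π)) ∫_{-π}^{π} (12x + 2)^2 dx = 144π^2/3 + 4 = 48π^2 + 4.
Parseval ⇒ Σ |c_n|^2 = 48π^2 + 4.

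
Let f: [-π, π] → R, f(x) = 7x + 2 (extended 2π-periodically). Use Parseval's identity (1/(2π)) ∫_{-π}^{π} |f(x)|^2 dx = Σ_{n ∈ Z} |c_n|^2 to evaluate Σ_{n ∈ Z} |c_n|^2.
Σ |c_n|^2 = 49π^2/3 + 4

Expand and integrate term by term over [-π, π]:
  ∫ (7x)^2 dx = 49·(2π^3/3); ∫ 2·7·(2)·x dx = 0 (odd integrand); ∫ 2^2 dx = 4·2π.
So (1/(2π)) ∫_{-π}^{π} (7x + 2)^2 dx = 49π^2/3 + 4 = 49π^2/3 + 4.
Parseval ⇒ Σ |c_n|^2 = 49π^2/3 + 4.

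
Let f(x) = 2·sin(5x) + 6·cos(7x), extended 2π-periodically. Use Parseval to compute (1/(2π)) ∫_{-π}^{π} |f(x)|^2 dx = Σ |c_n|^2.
Σ |c_n|^2 = 20

Expand |f|^2 and use orthogonality of {sin(nx), cos(mx)} on [-π, π]:
  ∫_{-π}^{π} sin(nx)^2 dx = π, ∫ cos(mx)^2 dx = π, and cross terms integrate to 0.
So ∫_{-π}^{π} f(x)^2 dx = 2^2 · π + 6^2 · π = (4 + 36)π.
Divide by 2π: (4 + 36)/2 = 20.
By Parseval, this equals Σ |c_n|^2.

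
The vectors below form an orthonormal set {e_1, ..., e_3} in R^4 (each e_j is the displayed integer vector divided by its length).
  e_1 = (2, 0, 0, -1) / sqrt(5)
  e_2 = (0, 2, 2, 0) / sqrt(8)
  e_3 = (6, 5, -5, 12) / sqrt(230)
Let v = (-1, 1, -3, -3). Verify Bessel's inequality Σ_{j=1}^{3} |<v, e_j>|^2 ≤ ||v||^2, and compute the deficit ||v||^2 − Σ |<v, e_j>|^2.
Σ |<v, e_j>|^2 = 99/23; ||v||^2 = 20; deficit = 361/23

Write each e_j = u_j / sqrt(<u_j, u_j>) where u_j is the displayed integer vector. Then <v, e_j> = <v, u_j> / sqrt(<u_j, u_j>), so |<v, e_j>|^2 = <v, u_j>^2 / <u_j, u_j>.
Coefficients: <v, e_1> = 1/sqrt(5), <v, e_2> = -4/sqrt(8), <v, e_3> = -22/sqrt(230).
Square and sum: Σ |<v, e_j>|^2 = 99/23.
Compute ||v||^2 = v·v = 20.
Deficit = 20 − 99/23 = 361/23 ≥ 0, confirming Bessel's inequality. (The deficit equals ||v − Σ <v,e_j> e_j||^2, the squared distance from v to span{e_j}.)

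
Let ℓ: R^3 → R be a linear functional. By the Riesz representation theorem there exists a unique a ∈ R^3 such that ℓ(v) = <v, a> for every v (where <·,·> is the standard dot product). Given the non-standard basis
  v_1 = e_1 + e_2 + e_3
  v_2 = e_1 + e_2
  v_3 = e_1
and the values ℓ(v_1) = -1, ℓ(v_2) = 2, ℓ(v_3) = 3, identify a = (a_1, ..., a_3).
a = (3, -1, -3)

Write a = (a_1, ..., a_3) in the standard basis. For each basis vector v_i, ℓ(v_i) = <v_i, a> is a linear equation in the a_j's. Collect the n equations into a matrix system V a = ℓ, where row i of V is v_i (expressed in the standard basis). Since V is invertible (lower-triangular with 1s on the diagonal, up to permutation), solve by back-substitution:
  V =
[[1, 1, 1],
 [1, 1, 0],
 [1, 0, 0]]
  V a = (-1, 2, 3)
Solving gives a = (3, -1, -3).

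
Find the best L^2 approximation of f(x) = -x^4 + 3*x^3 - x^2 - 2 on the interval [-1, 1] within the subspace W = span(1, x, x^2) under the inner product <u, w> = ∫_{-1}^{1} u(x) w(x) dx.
g(x) = -13*x^2/7 + 9*x/5 - 67/35

The best approximation g ∈ W is the orthogonal projection of f onto W. Writing g = a_0 + a_1 x + a_2 x^2, the coefficients solve the normal equations G · a = b where
  G_{ij} = <φ_i, φ_j> and b_i = <f, φ_i>, with φ_0 = 1, φ_1 = x, φ_2 = x^2.
G =
  [2, 0, 2/3]
  [0, 2/3, 0]
  [2/3, 0, 2/5],
b = (-76/15, 6/5, -212/105).
Solving gives a_0 = -67/35, a_1 = 9/5, a_2 = -13/7, so
  g(x) = -13*x^2/7 + 9*x/5 - 67/35.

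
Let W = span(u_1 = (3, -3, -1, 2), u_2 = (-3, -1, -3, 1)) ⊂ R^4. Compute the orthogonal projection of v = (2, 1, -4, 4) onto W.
proj_W(v) = (29/51, -383/153, -325/153, 280/153)

Set up U = [u_1 | ... | u_2] ∈ R^(4×2). The projector onto W = col(U) is P = U (U^T U)^(-1) U^T.
Compute U^T U =
  [23, -1]
  [-1, 20],
and U^T v = (15, 9).
Solve U^T U · c = U^T v for the coefficients: c = (103/153, 74/153). The projection is proj_W(v) = U c.
Check: (v - proj_W(v)) · u_1 = 0  (should be 0).
Check: (v - proj_W(v)) · u_2 = 0  (should be 0).
Result: proj_W(v) = (29/51, -383/153, -325/153, 280/153).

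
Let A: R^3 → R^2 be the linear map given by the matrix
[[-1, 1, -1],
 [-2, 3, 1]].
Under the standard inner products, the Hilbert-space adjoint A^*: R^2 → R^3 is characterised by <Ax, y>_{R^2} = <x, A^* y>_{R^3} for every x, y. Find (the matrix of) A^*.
A^* = A^T =
[[-1, -2],
 [1, 3],
 [-1, 1]]

For real matrices with standard dot products, the defining identity <Ax, y> = <x, A^* y> gives (Ax)^T y = x^T (A^*) y, i.e. x^T A^T y = x^T (A^*) y. Since this holds for all x, y, we must have A^* = A^T. Therefore
A^* =
[[-1, -2],
 [1, 3],
 [-1, 1]].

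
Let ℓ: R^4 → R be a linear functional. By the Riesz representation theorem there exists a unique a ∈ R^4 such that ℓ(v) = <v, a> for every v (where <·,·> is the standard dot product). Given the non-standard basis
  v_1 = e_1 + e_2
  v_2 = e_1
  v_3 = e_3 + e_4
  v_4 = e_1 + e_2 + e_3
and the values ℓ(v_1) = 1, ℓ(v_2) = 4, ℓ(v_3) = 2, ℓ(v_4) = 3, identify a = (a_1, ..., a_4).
a = (4, -3, 2, 0)

Write a = (a_1, ..., a_4) in the standard basis. For each basis vector v_i, ℓ(v_i) = <v_i, a> is a linear equation in the a_j's. Collect the n equations into a matrix system V a = ℓ, where row i of V is v_i (expressed in the standard basis). Since V is invertible (lower-triangular with 1s on the diagonal, up to permutation), solve by back-substitution:
  V =
[[1, 1, 0, 0],
 [1, 0, 0, 0],
 [0, 0, 1, 1],
 [1, 1, 1, 0]]
  V a = (1, 4, 2, 3)
Solving gives a = (4, -3, 2, 0).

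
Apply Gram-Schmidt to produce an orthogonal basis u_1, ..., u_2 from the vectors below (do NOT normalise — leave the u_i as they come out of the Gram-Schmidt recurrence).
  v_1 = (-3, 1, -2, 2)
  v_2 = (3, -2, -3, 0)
Orthogonal basis:
  u_1 = (-3, 1, -2, 2)
  u_2 = (13/6, -31/18, -32/9, 5/9)

Apply the Gram-Schmidt recurrence
  u_1 = v_1
  u_i = v_i − Σ_{j<i} ((v_i · u_j) / (u_j · u_j)) · u_j.

Step by step this gives:
  u_1 = (-3, 1, -2, 2)
  u_2 = (13/6, -31/18, -32/9, 5/9)

Orthogonality check:
  u_2 · u_1 = 0 (should be 0)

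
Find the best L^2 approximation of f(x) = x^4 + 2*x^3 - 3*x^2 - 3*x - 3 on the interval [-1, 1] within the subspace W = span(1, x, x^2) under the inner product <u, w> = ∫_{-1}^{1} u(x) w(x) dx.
g(x) = -15*x^2/7 - 9*x/5 - 108/35

The best approximation g ∈ W is the orthogonal projection of f onto W. Writing g = a_0 + a_1 x + a_2 x^2, the coefficients solve the normal equations G · a = b where
  G_{ij} = <φ_i, φ_j> and b_i = <f, φ_i>, with φ_0 = 1, φ_1 = x, φ_2 = x^2.
G =
  [2, 0, 2/3]
  [0, 2/3, 0]
  [2/3, 0, 2/5],
b = (-38/5, -6/5, -102/35).
Solving gives a_0 = -108/35, a_1 = -9/5, a_2 = -15/7, so
  g(x) = -15*x^2/7 - 9*x/5 - 108/35.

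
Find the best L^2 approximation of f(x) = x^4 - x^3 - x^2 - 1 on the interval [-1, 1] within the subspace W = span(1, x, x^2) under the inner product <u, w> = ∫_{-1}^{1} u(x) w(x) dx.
g(x) = -x^2/7 - 3*x/5 - 38/35

The best approximation g ∈ W is the orthogonal projection of f onto W. Writing g = a_0 + a_1 x + a_2 x^2, the coefficients solve the normal equations G · a = b where
  G_{ij} = <φ_i, φ_j> and b_i = <f, φ_i>, with φ_0 = 1, φ_1 = x, φ_2 = x^2.
G =
  [2, 0, 2/3]
  [0, 2/3, 0]
  [2/3, 0, 2/5],
b = (-34/15, -2/5, -82/105).
Solving gives a_0 = -38/35, a_1 = -3/5, a_2 = -1/7, so
  g(x) = -x^2/7 - 3*x/5 - 38/35.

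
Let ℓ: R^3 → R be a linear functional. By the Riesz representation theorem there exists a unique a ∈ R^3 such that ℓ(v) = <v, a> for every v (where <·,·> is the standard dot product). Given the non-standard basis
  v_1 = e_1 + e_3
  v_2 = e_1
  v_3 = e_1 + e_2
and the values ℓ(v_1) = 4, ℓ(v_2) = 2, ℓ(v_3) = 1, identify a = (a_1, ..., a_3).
a = (2, -1, 2)

Write a = (a_1, ..., a_3) in the standard basis. For each basis vector v_i, ℓ(v_i) = <v_i, a> is a linear equation in the a_j's. Collect the n equations into a matrix system V a = ℓ, where row i of V is v_i (expressed in the standard basis). Since V is invertible (lower-triangular with 1s on the diagonal, up to permutation), solve by back-substitution:
  V =
[[1, 0, 1],
 [1, 0, 0],
 [1, 1, 0]]
  V a = (4, 2, 1)
Solving gives a = (2, -1, 2).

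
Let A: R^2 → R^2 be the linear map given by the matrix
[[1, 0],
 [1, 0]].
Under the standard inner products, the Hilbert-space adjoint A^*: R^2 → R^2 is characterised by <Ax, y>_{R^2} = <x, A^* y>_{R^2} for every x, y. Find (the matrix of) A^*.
A^* = A^T =
[[1, 1],
 [0, 0]]

For real matrices with standard dot products, the defining identity <Ax, y> = <x, A^* y> gives (Ax)^T y = x^T (A^*) y, i.e. x^T A^T y = x^T (A^*) y. Since this holds for all x, y, we must have A^* = A^T. Therefore
A^* =
[[1, 1],
 [0, 0]].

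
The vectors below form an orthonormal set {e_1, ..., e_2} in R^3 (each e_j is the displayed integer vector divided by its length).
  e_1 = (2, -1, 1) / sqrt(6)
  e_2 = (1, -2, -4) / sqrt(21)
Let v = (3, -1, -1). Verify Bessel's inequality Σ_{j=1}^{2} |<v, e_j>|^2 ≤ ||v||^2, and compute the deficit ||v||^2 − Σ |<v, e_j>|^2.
Σ |<v, e_j>|^2 = 69/7; ||v||^2 = 11; deficit = 8/7

Write each e_j = u_j / sqrt(<u_j, u_j>) where u_j is the displayed integer vector. Then <v, e_j> = <v, u_j> / sqrt(<u_j, u_j>), so |<v, e_j>|^2 = <v, u_j>^2 / <u_j, u_j>.
Coefficients: <v, e_1> = 6/sqrt(6), <v, e_2> = 9/sqrt(21).
Square and sum: Σ |<v, e_j>|^2 = 69/7.
Compute ||v||^2 = v·v = 11.
Deficit = 11 − 69/7 = 8/7 ≥ 0, confirming Bessel's inequality. (The deficit equals ||v − Σ <v,e_j> e_j||^2, the squared distance from v to span{e_j}.)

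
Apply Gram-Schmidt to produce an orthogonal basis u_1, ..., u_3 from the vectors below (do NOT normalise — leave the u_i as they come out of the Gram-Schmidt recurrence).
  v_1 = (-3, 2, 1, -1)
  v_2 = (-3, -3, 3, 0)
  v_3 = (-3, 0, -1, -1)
Orthogonal basis:
  u_1 = (-3, 2, 1, -1)
  u_2 = (-9/5, -19/5, 13/5, 2/5)
  u_3 = (-42/41, -34/41, -76/41, -18/41)

Apply the Gram-Schmidt recurrence
  u_1 = v_1
  u_i = v_i − Σ_{j<i} ((v_i · u_j) / (u_j · u_j)) · u_j.

Step by step this gives:
  u_1 = (-3, 2, 1, -1)
  u_2 = (-9/5, -19/5, 13/5, 2/5)
  u_3 = (-42/41, -34/41, -76/41, -18/41)

Orthogonality check:
  u_2 · u_1 = 0 (should be 0)
  u_3 · u_1 = 0 (should be 0)
  u_3 · u_2 = 0 (should be 0)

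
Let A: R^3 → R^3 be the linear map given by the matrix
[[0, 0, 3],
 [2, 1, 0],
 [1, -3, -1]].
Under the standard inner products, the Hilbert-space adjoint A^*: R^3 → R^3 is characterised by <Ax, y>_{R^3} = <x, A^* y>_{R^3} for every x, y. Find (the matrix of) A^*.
A^* = A^T =
[[0, 2, 1],
 [0, 1, -3],
 [3, 0, -1]]

For real matrices with standard dot products, the defining identity <Ax, y> = <x, A^* y> gives (Ax)^T y = x^T (A^*) y, i.e. x^T A^T y = x^T (A^*) y. Since this holds for all x, y, we must have A^* = A^T. Therefore
A^* =
[[0, 2, 1],
 [0, 1, -3],
 [3, 0, -1]].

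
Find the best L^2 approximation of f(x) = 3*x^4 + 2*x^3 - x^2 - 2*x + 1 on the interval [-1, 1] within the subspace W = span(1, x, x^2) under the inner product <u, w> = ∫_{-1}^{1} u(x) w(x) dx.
g(x) = 11*x^2/7 - 4*x/5 + 26/35

The best approximation g ∈ W is the orthogonal projection of f onto W. Writing g = a_0 + a_1 x + a_2 x^2, the coefficients solve the normal equations G · a = b where
  G_{ij} = <φ_i, φ_j> and b_i = <f, φ_i>, with φ_0 = 1, φ_1 = x, φ_2 = x^2.
G =
  [2, 0, 2/3]
  [0, 2/3, 0]
  [2/3, 0, 2/5],
b = (38/15, -8/15, 118/105).
Solving gives a_0 = 26/35, a_1 = -4/5, a_2 = 11/7, so
  g(x) = 11*x^2/7 - 4*x/5 + 26/35.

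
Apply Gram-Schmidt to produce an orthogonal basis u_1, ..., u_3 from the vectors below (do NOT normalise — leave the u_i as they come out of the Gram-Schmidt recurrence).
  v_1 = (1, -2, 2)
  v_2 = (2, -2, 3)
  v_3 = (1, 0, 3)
Orthogonal basis:
  u_1 = (1, -2, 2)
  u_2 = (2/3, 2/3, 1/3)
  u_3 = (-8/9, 4/9, 8/9)

Apply the Gram-Schmidt recurrence
  u_1 = v_1
  u_i = v_i − Σ_{j<i} ((v_i · u_j) / (u_j · u_j)) · u_j.

Step by step this gives:
  u_1 = (1, -2, 2)
  u_2 = (2/3, 2/3, 1/3)
  u_3 = (-8/9, 4/9, 8/9)

Orthogonality check:
  u_2 · u_1 = 0 (should be 0)
  u_3 · u_1 = 0 (should be 0)
  u_3 · u_2 = 0 (should be 0)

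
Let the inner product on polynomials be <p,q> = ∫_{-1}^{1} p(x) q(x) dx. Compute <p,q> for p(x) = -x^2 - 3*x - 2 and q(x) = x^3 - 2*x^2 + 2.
<p,q> = -106/15

Expand the product: p(x)·q(x) = -x^5 - x^4 + 4*x^3 + 2*x^2 - 6*x - 4.
∫_{-1}^{1} of each monomial x^k gives [2/(k+1) if k even, 0 if k odd]. Integrating term-by-term (or equivalently evaluating the antiderivative F(x) = -x^6/6 - x^5/5 + x^4 + 2*x^3/3 - 3*x^2 - 4*x at the endpoints):
  F(1) − F(−1) = -57/10 − (41/30) = -106/15.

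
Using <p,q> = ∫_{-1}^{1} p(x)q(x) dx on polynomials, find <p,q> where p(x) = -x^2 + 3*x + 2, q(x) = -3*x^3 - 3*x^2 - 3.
<p,q> = -82/5

Expand the product: p(x)·q(x) = 3*x^5 - 6*x^4 - 15*x^3 - 3*x^2 - 9*x - 6.
∫_{-1}^{1} of each monomial x^k gives [2/(k+1) if k even, 0 if k odd]. Integrating term-by-term (or equivalently evaluating the antiderivative F(x) = x^6/2 - 6*x^5/5 - 15*x^4/4 - x^3 - 9*x^2/2 - 6*x at the endpoints):
  F(1) − F(−1) = -319/20 − (9/20) = -82/5.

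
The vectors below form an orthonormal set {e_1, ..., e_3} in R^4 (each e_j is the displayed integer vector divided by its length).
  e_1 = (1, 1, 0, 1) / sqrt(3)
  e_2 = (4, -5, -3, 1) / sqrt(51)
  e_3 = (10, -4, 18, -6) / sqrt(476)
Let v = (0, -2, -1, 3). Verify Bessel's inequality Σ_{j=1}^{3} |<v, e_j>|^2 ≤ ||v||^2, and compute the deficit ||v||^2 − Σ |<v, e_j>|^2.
Σ |<v, e_j>|^2 = 7; ||v||^2 = 14; deficit = 7

Write each e_j = u_j / sqrt(<u_j, u_j>) where u_j is the displayed integer vector. Then <v, e_j> = <v, u_j> / sqrt(<u_j, u_j>), so |<v, e_j>|^2 = <v, u_j>^2 / <u_j, u_j>.
Coefficients: <v, e_1> = 1/sqrt(3), <v, e_2> = 16/sqrt(51), <v, e_3> = -28/sqrt(476).
Square and sum: Σ |<v, e_j>|^2 = 7.
Compute ||v||^2 = v·v = 14.
Deficit = 14 − 7 = 7 ≥ 0, confirming Bessel's inequality. (The deficit equals ||v − Σ <v,e_j> e_j||^2, the squared distance from v to span{e_j}.)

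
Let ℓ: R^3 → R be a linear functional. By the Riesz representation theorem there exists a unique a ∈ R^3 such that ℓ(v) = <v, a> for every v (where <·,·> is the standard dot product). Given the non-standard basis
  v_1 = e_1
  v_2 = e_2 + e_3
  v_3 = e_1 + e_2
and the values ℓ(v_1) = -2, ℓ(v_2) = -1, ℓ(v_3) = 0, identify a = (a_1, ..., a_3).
a = (-2, 2, -3)

Write a = (a_1, ..., a_3) in the standard basis. For each basis vector v_i, ℓ(v_i) = <v_i, a> is a linear equation in the a_j's. Collect the n equations into a matrix system V a = ℓ, where row i of V is v_i (expressed in the standard basis). Since V is invertible (lower-triangular with 1s on the diagonal, up to permutation), solve by back-substitution:
  V =
[[1, 0, 0],
 [0, 1, 1],
 [1, 1, 0]]
  V a = (-2, -1, 0)
Solving gives a = (-2, 2, -3).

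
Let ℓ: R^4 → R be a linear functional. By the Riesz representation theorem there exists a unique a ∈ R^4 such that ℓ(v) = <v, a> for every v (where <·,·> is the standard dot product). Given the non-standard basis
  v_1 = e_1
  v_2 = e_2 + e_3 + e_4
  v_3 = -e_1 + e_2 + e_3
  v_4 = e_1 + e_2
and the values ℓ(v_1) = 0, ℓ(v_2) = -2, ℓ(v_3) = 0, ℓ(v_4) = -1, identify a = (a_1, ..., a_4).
a = (0, -1, 1, -2)

Write a = (a_1, ..., a_4) in the standard basis. For each basis vector v_i, ℓ(v_i) = <v_i, a> is a linear equation in the a_j's. Collect the n equations into a matrix system V a = ℓ, where row i of V is v_i (expressed in the standard basis). Since V is invertible (lower-triangular with 1s on the diagonal, up to permutation), solve by back-substitution:
  V =
[[1, 0, 0, 0],
 [0, 1, 1, 1],
 [-1, 1, 1, 0],
 [1, 1, 0, 0]]
  V a = (0, -2, 0, -1)
Solving gives a = (0, -1, 1, -2).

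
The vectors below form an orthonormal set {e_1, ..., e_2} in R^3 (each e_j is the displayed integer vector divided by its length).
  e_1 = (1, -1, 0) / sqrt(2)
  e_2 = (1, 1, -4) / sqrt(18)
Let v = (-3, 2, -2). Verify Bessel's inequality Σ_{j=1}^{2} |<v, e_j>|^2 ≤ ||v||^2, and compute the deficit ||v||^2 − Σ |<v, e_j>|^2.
Σ |<v, e_j>|^2 = 137/9; ||v||^2 = 17; deficit = 16/9

Write each e_j = u_j / sqrt(<u_j, u_j>) where u_j is the displayed integer vector. Then <v, e_j> = <v, u_j> / sqrt(<u_j, u_j>), so |<v, e_j>|^2 = <v, u_j>^2 / <u_j, u_j>.
Coefficients: <v, e_1> = -5/sqrt(2), <v, e_2> = 7/sqrt(18).
Square and sum: Σ |<v, e_j>|^2 = 137/9.
Compute ||v||^2 = v·v = 17.
Deficit = 17 − 137/9 = 16/9 ≥ 0, confirming Bessel's inequality. (The deficit equals ||v − Σ <v,e_j> e_j||^2, the squared distance from v to span{e_j}.)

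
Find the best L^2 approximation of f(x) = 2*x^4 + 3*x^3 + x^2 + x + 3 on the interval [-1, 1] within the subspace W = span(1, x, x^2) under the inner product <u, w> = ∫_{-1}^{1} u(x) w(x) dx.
g(x) = 19*x^2/7 + 14*x/5 + 99/35

The best approximation g ∈ W is the orthogonal projection of f onto W. Writing g = a_0 + a_1 x + a_2 x^2, the coefficients solve the normal equations G · a = b where
  G_{ij} = <φ_i, φ_j> and b_i = <f, φ_i>, with φ_0 = 1, φ_1 = x, φ_2 = x^2.
G =
  [2, 0, 2/3]
  [0, 2/3, 0]
  [2/3, 0, 2/5],
b = (112/15, 28/15, 104/35).
Solving gives a_0 = 99/35, a_1 = 14/5, a_2 = 19/7, so
  g(x) = 19*x^2/7 + 14*x/5 + 99/35.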